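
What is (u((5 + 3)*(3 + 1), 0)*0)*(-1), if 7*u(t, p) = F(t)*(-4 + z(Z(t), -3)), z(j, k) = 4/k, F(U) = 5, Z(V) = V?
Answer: 0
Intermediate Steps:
u(t, p) = -80/21 (u(t, p) = (5*(-4 + 4/(-3)))/7 = (5*(-4 + 4*(-⅓)))/7 = (5*(-4 - 4/3))/7 = (5*(-16/3))/7 = (⅐)*(-80/3) = -80/21)
(u((5 + 3)*(3 + 1), 0)*0)*(-1) = -80/21*0*(-1) = 0*(-1) = 0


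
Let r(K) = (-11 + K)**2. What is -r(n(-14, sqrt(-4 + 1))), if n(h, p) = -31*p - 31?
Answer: 1119 - 2604*I*sqrt(3) ≈ 1119.0 - 4510.3*I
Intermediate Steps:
n(h, p) = -31 - 31*p
-r(n(-14, sqrt(-4 + 1))) = -(-11 + (-31 - 31*sqrt(-4 + 1)))**2 = -(-11 + (-31 - 31*I*sqrt(3)))**2 = -(-42 - 31*I*sqrt(3))**2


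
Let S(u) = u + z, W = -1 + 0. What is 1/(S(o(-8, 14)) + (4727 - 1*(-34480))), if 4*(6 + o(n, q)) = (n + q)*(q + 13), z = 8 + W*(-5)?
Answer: 2/78509 ≈ 2.5475e-5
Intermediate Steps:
W = -1
z = 13 (z = 8 - 1*(-5) = 8 + 5 = 13)
o(n, q) = -6 + (13 + q)*(n + q)/4 (o(n, q) = -6 + ((n + q)*(q + 13))/4 = -6 + ((n + q)*(13 + q))/4 = -6 + ((13 + q)*(n + q))/4 = -6 + (13 + q)*(n + q)/4)
S(u) = 13 + u (S(u) = u + 13 = 13 + u)
1/(S(o(-8, 14)) + (4727 - 1*(-34480))) = 1/((13 + (-6 + (¼)*14² + (13/4)*(-8) + (13/4)*14 + (¼)*(-8)*14)) + (4727 - 1*(-34480))) = 1/((13 + (-6 + (¼)*196 - 26 + 91/2 - 28)) + (4727 + 34480)) = 1/((13 + (-6 + 49 - 26 + 91/2 - 28)) + 39207) = 1/((13 + 69/2) + 39207) = 1/(95/2 + 39207) = 1/(78509/2) = 2/78509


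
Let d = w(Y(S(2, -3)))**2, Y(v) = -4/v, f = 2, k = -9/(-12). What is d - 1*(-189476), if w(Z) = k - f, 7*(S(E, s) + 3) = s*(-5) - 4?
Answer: 3031641/16 ≈ 1.8948e+5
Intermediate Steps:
k = 3/4 (k = -9*(-1/12) = 3/4 ≈ 0.75000)
S(E, s) = -25/7 - 5*s/7 (S(E, s) = -3 + (s*(-5) - 4)/7 = -3 + (-5*s - 4)/7 = -3 + (-4 - 5*s)/7 = -3 + (-4/7 - 5*s/7) = -25/7 - 5*s/7)
w(Z) = -5/4 (w(Z) = 3/4 - 1*2 = 3/4 - 2 = -5/4)
d = 25/16 (d = (-5/4)**2 = 25/16 ≈ 1.5625)
d - 1*(-189476) = 25/16 - 1*(-189476) = 25/16 + 189476 = 3031641/16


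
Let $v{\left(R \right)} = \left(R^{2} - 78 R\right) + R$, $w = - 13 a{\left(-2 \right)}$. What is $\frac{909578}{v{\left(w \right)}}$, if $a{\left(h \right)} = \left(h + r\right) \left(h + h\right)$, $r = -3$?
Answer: $\frac{454789}{43810} \approx 10.381$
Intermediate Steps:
$a{\left(h \right)} = 2 h \left(-3 + h\right)$ ($a{\left(h \right)} = \left(h - 3\right) \left(h + h\right) = \left(-3 + h\right) 2 h = 2 h \left(-3 + h\right)$)
$w = -260$ ($w = - 13 \cdot 2 \left(-2\right) \left(-3 - 2\right) = - 13 \cdot 2 \left(-2\right) \left(-5\right) = \left(-13\right) 20 = -260$)
$v{\left(R \right)} = R^{2} - 77 R$
$\frac{909578}{v{\left(w \right)}} = \frac{909578}{\left(-260\right) \left(-77 - 260\right)} = \frac{909578}{\left(-260\right) \left(-337\right)} = \frac{909578}{87620} = 909578 \cdot \frac{1}{87620} = \frac{454789}{43810}$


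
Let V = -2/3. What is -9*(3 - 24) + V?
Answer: 565/3 ≈ 188.33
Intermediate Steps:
V = -⅔ (V = -2*⅓ = -⅔ ≈ -0.66667)
-9*(3 - 24) + V = -9*(3 - 24) - ⅔ = -9*(-21) - ⅔ = 189 - ⅔ = 565/3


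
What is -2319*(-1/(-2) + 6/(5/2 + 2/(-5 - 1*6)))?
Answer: -243495/34 ≈ -7161.6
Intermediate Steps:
-2319*(-1/(-2) + 6/(5/2 + 2/(-5 - 1*6))) = -2319*(-1*(-1/2) + 6/(5*(1/2) + 2/(-5 - 6))) = -2319*(1/2 + 6/(5/2 + 2/(-11))) = -2319*(1/2 + 6/(5/2 + 2*(-1/11))) = -2319*(1/2 + 6/(5/2 - 2/11)) = -2319*(1/2 + 6/(51/22)) = -2319*(1/2 + 6*(22/51)) = -2319*(1/2 + 44/17) = -2319*105/34 = -243495/34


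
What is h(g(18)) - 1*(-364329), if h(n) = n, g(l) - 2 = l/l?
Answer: 364332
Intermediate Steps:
g(l) = 3 (g(l) = 2 + l/l = 2 + 1 = 3)
h(g(18)) - 1*(-364329) = 3 - 1*(-364329) = 3 + 364329 = 364332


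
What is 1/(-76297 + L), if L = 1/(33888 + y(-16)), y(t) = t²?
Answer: -34144/2605084767 ≈ -1.3107e-5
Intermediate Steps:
L = 1/34144 (L = 1/(33888 + (-16)²) = 1/(33888 + 256) = 1/34144 ≈ 2.9288e-5)
1/(-76297 + L) = 1/(-76297 + 1/34144) = 1/(-2605084767/34144) = -34144/2605084767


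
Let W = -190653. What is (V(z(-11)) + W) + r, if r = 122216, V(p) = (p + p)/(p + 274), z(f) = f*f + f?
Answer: -6569897/96 ≈ -68436.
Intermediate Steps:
z(f) = f + f**2 (z(f) = f**2 + f = f + f**2)
V(p) = 2*p/(274 + p) (V(p) = (2*p)/(274 + p) = 2*p/(274 + p))
(V(z(-11)) + W) + r = (2*(-11*(1 - 11))/(274 - 11*(1 - 11)) - 190653) + 122216 = (2*(-11*(-10))/(274 - 11*(-10)) - 190653) + 122216 = (2*110/(274 + 110) - 190653) + 122216 = (2*110/384 - 190653) + 122216 = (2*110*(1/384) - 190653) + 122216 = (55/96 - 190653) + 122216 = -18302633/96 + 122216 = -6569897/96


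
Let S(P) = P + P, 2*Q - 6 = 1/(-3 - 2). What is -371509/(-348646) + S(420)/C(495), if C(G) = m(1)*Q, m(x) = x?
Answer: 2939400161/10110734 ≈ 290.72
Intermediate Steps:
Q = 29/10 (Q = 3 + 1/(2*(-3 - 2)) = 3 + (½)/(-5) = 3 + (½)*(-⅕) = 3 - ⅒ = 29/10 ≈ 2.9000)
S(P) = 2*P
C(G) = 29/10 (C(G) = 1*(29/10) = 29/10)
-371509/(-348646) + S(420)/C(495) = -371509/(-348646) + (2*420)/(29/10) = -371509*(-1/348646) + 840*(10/29) = 371509/348646 + 8400/29 = 2939400161/10110734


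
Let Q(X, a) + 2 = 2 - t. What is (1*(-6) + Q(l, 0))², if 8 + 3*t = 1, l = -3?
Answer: 121/9 ≈ 13.444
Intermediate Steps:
t = -7/3 (t = -8/3 + (⅓)*1 = -8/3 + ⅓ = -7/3 ≈ -2.3333)
Q(X, a) = 7/3 (Q(X, a) = -2 + (2 - 1*(-7/3)) = -2 + (2 + 7/3) = -2 + 13/3 = 7/3)
(1*(-6) + Q(l, 0))² = (1*(-6) + 7/3)² = (-6 + 7/3)² = (-11/3)² = 121/9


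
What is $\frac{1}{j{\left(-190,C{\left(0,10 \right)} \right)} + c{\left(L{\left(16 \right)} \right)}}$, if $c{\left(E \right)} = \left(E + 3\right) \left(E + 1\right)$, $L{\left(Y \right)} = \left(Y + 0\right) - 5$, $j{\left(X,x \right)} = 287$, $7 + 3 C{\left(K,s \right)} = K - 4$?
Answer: $\frac{1}{455} \approx 0.0021978$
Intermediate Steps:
$C{\left(K,s \right)} = - \frac{11}{3} + \frac{K}{3}$ ($C{\left(K,s \right)} = - \frac{7}{3} + \frac{K - 4}{3} = - \frac{7}{3} + \frac{-4 + K}{3} = - \frac{7}{3} + \left(- \frac{4}{3} + \frac{K}{3}\right) = - \frac{11}{3} + \frac{K}{3}$)
$L{\left(Y \right)} = -5 + Y$ ($L{\left(Y \right)} = Y - 5 = -5 + Y$)
$c{\left(E \right)} = \left(1 + E\right) \left(3 + E\right)$ ($c{\left(E \right)} = \left(3 + E\right) \left(1 + E\right) = \left(1 + E\right) \left(3 + E\right)$)
$\frac{1}{j{\left(-190,C{\left(0,10 \right)} \right)} + c{\left(L{\left(16 \right)} \right)}} = \frac{1}{287 + \left(3 + \left(-5 + 16\right)^{2} + 4 \left(-5 + 16\right)\right)} = \frac{1}{287 + \left(3 + 11^{2} + 4 \cdot 11\right)} = \frac{1}{287 + \left(3 + 121 + 44\right)} = \frac{1}{287 + 168} = \frac{1}{455}$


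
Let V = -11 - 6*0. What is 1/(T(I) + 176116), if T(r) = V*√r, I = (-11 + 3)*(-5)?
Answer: 44029/7754210154 + 11*√10/15508420308 ≈ 5.6803e-6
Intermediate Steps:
I = 40 (I = -8*(-5) = 40)
V = -11 (V = -11 + 0 = -11)
T(r) = -11*√r
1/(T(I) + 176116) = 1/(-22*√10 + 176116) = 1/(176116 - 22*√10)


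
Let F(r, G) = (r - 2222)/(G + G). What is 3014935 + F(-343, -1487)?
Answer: 8966419255/2974 ≈ 3.0149e+6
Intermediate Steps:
F(r, G) = (-2222 + r)/(2*G) (F(r, G) = (-2222 + r)/((2*G)) = (-2222 + r)*(1/(2*G)) = (-2222 + r)/(2*G))
3014935 + F(-343, -1487) = 3014935 + (1/2)*(-2222 - 343)/(-1487) = 3014935 + (1/2)*(-1/1487)*(-2565) = 3014935 + 2565/2974 = 8966419255/2974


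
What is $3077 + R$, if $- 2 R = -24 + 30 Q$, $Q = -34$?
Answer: $3599$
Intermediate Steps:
$R = 522$ ($R = - \frac{-24 + 30 \left(-34\right)}{2} = - \frac{-24 - 1020}{2} = \left(- \frac{1}{2}\right) \left(-1044\right) = 522$)
$3077 + R = 3077 + 522 = 3599$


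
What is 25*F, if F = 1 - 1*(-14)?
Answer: 375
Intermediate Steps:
F = 15 (F = 1 + 14 = 15)
25*F = 25*15 = 375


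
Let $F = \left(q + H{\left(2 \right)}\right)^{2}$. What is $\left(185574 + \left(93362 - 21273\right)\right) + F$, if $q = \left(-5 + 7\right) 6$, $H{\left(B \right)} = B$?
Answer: $257859$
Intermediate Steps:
$q = 12$ ($q = 2 \cdot 6 = 12$)
$F = 196$ ($F = \left(12 + 2\right)^{2} = 14^{2} = 196$)
$\left(185574 + \left(93362 - 21273\right)\right) + F = \left(185574 + \left(93362 - 21273\right)\right) + 196 = \left(185574 + 72089\right) + 196 = 257663 + 196 = 257859$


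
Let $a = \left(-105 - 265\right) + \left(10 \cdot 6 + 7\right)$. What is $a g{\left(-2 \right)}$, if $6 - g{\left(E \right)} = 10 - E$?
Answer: $1818$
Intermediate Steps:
$g{\left(E \right)} = -4 + E$ ($g{\left(E \right)} = 6 - \left(10 - E\right) = 6 + \left(-10 + E\right) = -4 + E$)
$a = -303$ ($a = -370 + \left(60 + 7\right) = -370 + 67 = -303$)
$a g{\left(-2 \right)} = - 303 \left(-4 - 2\right) = \left(-303\right) \left(-6\right) = 1818$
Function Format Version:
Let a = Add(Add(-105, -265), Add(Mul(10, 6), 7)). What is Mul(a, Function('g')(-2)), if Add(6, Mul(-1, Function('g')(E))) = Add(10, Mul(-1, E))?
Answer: 1818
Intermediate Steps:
Function('g')(E) = Add(-4, E) (Function('g')(E) = Add(6, Mul(-1, Add(10, Mul(-1, E)))) = Add(6, Add(-10, E)) = Add(-4, E))
a = -303 (a = Add(-370, Add(60, 7)) = Add(-370, 67) = -303)
Mul(a, Function('g')(-2)) = Mul(-303, Add(-4, -2)) = Mul(-303, -6) = 1818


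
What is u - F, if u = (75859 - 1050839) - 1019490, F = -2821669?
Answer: 827199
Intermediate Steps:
u = -1994470 (u = -974980 - 1019490 = -1994470)
u - F = -1994470 - 1*(-2821669) = -1994470 + 2821669 = 827199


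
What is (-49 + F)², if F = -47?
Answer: 9216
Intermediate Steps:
(-49 + F)² = (-49 - 47)² = (-96)² = 9216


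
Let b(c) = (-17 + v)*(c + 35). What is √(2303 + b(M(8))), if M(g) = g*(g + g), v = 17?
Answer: 7*√47 ≈ 47.990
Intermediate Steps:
M(g) = 2*g² (M(g) = g*(2*g) = 2*g²)
b(c) = 0 (b(c) = (-17 + 17)*(c + 35) = 0*(35 + c) = 0)
√(2303 + b(M(8))) = √(2303 + 0) = √2303 = 7*√47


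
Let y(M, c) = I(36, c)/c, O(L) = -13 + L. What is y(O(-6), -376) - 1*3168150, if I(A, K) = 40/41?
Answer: -6105025055/1927 ≈ -3.1682e+6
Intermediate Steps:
I(A, K) = 40/41 (I(A, K) = 40*(1/41) = 40/41)
y(M, c) = 40/(41*c)
y(O(-6), -376) - 1*3168150 = (40/41)/(-376) - 1*3168150 = (40/41)*(-1/376) - 3168150 = -5/1927 - 3168150 = -6105025055/1927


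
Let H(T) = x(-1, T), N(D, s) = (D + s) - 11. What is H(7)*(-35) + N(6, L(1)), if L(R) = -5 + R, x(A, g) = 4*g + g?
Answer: -1234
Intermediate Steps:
x(A, g) = 5*g
N(D, s) = -11 + D + s
H(T) = 5*T
H(7)*(-35) + N(6, L(1)) = (5*7)*(-35) + (-11 + 6 + (-5 + 1)) = 35*(-35) + (-11 + 6 - 4) = -1225 - 9 = -1234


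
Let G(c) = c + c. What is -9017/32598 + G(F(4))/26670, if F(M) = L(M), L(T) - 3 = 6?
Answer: -39982771/144898110 ≈ -0.27594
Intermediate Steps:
L(T) = 9 (L(T) = 3 + 6 = 9)
F(M) = 9
G(c) = 2*c
-9017/32598 + G(F(4))/26670 = -9017/32598 + (2*9)/26670 = -9017*1/32598 + 18*(1/26670) = -9017/32598 + 3/4445 = -39982771/144898110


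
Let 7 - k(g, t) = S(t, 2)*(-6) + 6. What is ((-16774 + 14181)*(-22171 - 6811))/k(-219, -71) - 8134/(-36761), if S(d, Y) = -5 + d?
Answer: -2762597433116/16726255 ≈ -1.6517e+5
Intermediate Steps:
k(g, t) = -29 + 6*t (k(g, t) = 7 - ((-5 + t)*(-6) + 6) = 7 - ((30 - 6*t) + 6) = 7 - (36 - 6*t) = 7 + (-36 + 6*t) = -29 + 6*t)
((-16774 + 14181)*(-22171 - 6811))/k(-219, -71) - 8134/(-36761) = ((-16774 + 14181)*(-22171 - 6811))/(-29 + 6*(-71)) - 8134/(-36761) = (-2593*(-28982))/(-29 - 426) - 8134*(-1/36761) = 75150326/(-455) + 8134/36761 = 75150326*(-1/455) + 8134/36761 = -75150326/455 + 8134/36761 = -2762597433116/16726255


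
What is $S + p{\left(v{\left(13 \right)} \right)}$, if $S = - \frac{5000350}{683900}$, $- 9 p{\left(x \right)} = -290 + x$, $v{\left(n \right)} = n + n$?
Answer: $\frac{903643}{41034} \approx 22.022$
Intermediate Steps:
$v{\left(n \right)} = 2 n$
$p{\left(x \right)} = \frac{290}{9} - \frac{x}{9}$ ($p{\left(x \right)} = - \frac{-290 + x}{9} = \frac{290}{9} - \frac{x}{9}$)
$S = - \frac{100007}{13678}$ ($S = \left(-5000350\right) \frac{1}{683900} = - \frac{100007}{13678} \approx -7.3115$)
$S + p{\left(v{\left(13 \right)} \right)} = - \frac{100007}{13678} + \left(\frac{290}{9} - \frac{2 \cdot 13}{9}\right) = - \frac{100007}{13678} + \left(\frac{290}{9} - \frac{26}{9}\right) = - \frac{100007}{13678} + \frac{88}{3} = \frac{903643}{41034}$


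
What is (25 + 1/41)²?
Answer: 1052676/1681 ≈ 626.22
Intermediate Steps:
(25 + 1/41)² = (1026/41)² = 1052676/1681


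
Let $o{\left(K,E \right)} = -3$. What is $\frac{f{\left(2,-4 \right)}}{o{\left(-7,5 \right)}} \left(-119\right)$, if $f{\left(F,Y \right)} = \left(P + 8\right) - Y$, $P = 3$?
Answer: $595$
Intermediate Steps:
$f{\left(F,Y \right)} = 11 - Y$ ($f{\left(F,Y \right)} = \left(3 + 8\right) - Y = 11 - Y$)
$\frac{f{\left(2,-4 \right)}}{o{\left(-7,5 \right)}} \left(-119\right) = \frac{11 - -4}{-3} \left(-119\right) = \left(11 + 4\right) \left(- \frac{1}{3}\right) \left(-119\right) = 15 \left(- \frac{1}{3}\right) \left(-119\right) = \left(-5\right) \left(-119\right) = 595$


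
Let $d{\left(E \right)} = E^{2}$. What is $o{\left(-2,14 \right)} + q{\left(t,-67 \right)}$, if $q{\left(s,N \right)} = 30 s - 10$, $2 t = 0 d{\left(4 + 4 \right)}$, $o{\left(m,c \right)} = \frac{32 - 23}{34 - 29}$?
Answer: $- \frac{41}{5} \approx -8.2$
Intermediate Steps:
$o{\left(m,c \right)} = \frac{9}{5}$
$t = 0$ ($t = \frac{0 \left(4 + 4\right)^{2}}{2} = \frac{0 \cdot 8^{2}}{2} = \frac{0 \cdot 64}{2} = \frac{1}{2} \cdot 0 = 0$)
$q{\left(s,N \right)} = -10 + 30 s$
$o{\left(-2,14 \right)} + q{\left(t,-67 \right)} = \frac{9}{5} + \left(-10 + 30 \cdot 0\right) = \frac{9}{5} + \left(-10 + 0\right) = \frac{9}{5} - 10 = - \frac{41}{5}$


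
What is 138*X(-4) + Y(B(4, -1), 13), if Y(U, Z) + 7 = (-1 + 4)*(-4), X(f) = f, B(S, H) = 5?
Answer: -571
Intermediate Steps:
Y(U, Z) = -19 (Y(U, Z) = -7 + (-1 + 4)*(-4) = -7 + 3*(-4) = -7 - 12 = -19)
138*X(-4) + Y(B(4, -1), 13) = 138*(-4) - 19 = -552 - 19 = -571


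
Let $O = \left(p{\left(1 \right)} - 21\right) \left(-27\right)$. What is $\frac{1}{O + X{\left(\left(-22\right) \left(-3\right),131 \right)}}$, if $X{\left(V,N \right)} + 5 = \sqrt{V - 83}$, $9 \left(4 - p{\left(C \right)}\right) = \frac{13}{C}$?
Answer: $\frac{29}{14298} - \frac{i \sqrt{17}}{243066} \approx 0.0020283 - 1.6963 \cdot 10^{-5} i$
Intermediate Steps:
$p{\left(C \right)} = 4 - \frac{13}{9 C}$ ($p{\left(C \right)} = 4 - \frac{13 \frac{1}{C}}{9} = 4 - \frac{13}{9 C}$)
$X{\left(V,N \right)} = -5 + \sqrt{-83 + V}$ ($X{\left(V,N \right)} = -5 + \sqrt{V - 83} = -5 + \sqrt{-83 + V}$)
$O = 498$ ($O = \left(\left(4 - \frac{13}{9 \cdot 1}\right) - 21\right) \left(-27\right) = \left(\left(4 - \frac{13}{9}\right) - 21\right) \left(-27\right) = \left(\frac{23}{9} - 21\right) \left(-27\right) = \left(- \frac{166}{9}\right) \left(-27\right) = 498$)
$\frac{1}{O + X{\left(\left(-22\right) \left(-3\right),131 \right)}} = \frac{1}{498 - \left(5 - \sqrt{-83 - -66}\right)} = \frac{1}{498 - \left(5 - \sqrt{-83 + 66}\right)} = \frac{1}{498 - \left(5 - \sqrt{-17}\right)} = \frac{1}{498 - \left(5 - i \sqrt{17}\right)} = \frac{1}{493 + i \sqrt{17}}$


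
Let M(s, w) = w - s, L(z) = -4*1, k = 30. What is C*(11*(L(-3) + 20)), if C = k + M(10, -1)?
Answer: 3344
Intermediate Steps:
L(z) = -4
C = 19 (C = 30 + (-1 - 1*10) = 30 + (-1 - 10) = 30 - 11 = 19)
C*(11*(L(-3) + 20)) = 19*(11*(-4 + 20)) = 19*(11*16) = 19*176 = 3344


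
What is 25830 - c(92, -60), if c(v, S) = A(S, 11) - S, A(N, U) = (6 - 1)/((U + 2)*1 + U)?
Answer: 618475/24 ≈ 25770.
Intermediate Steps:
A(N, U) = 5/(2 + 2*U) (A(N, U) = 5/((2 + U)*1 + U) = 5/((2 + U) + U) = 5/(2 + 2*U))
c(v, S) = 5/24 - S (c(v, S) = 5/(2*(1 + 11)) - S = (5/2)/12 - S = (5/2)*(1/12) - S = 5/24 - S)
25830 - c(92, -60) = 25830 - (5/24 - 1*(-60)) = 25830 - (5/24 + 60) = 25830 - 1*1445/24 = 25830 - 1445/24 = 618475/24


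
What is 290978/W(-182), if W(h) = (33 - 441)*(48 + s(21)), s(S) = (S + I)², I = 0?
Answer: -145489/99756 ≈ -1.4584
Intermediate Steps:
s(S) = S² (s(S) = (S + 0)² = S²)
W(h) = -199512 (W(h) = (33 - 441)*(48 + 21²) = -408*(48 + 441) = -408*489 = -199512)
290978/W(-182) = 290978/(-199512) = 290978*(-1/199512) = -145489/99756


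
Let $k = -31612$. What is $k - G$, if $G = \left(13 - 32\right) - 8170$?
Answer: $-23423$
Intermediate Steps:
$G = -8189$ ($G = -19 - 8170 = -8189$)
$k - G = -31612 - -8189 = -31612 + 8189 = -23423$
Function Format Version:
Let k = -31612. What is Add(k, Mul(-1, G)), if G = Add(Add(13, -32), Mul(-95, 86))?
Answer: -23423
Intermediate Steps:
G = -8189 (G = Add(-19, -8170) = -8189)
Add(k, Mul(-1, G)) = Add(-31612, Mul(-1, -8189)) = Add(-31612, 8189) = -23423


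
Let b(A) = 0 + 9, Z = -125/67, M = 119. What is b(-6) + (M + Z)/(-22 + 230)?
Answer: 16659/1742 ≈ 9.5631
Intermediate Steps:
Z = -125/67 (Z = -125*1/67 = -125/67 ≈ -1.8657)
b(A) = 9
b(-6) + (M + Z)/(-22 + 230) = 9 + (119 - 125/67)/(-22 + 230) = 9 + (7848/67)/208 = 9 + (7848/67)*(1/208) = 9 + 981/1742 = 16659/1742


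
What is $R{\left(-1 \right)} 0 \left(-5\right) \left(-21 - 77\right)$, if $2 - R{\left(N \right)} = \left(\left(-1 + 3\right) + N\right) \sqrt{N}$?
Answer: $0$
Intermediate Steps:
$R{\left(N \right)} = 2 - \sqrt{N} \left(2 + N\right)$ ($R{\left(N \right)} = 2 - \left(\left(-1 + 3\right) + N\right) \sqrt{N} = 2 - \left(2 + N\right) \sqrt{N} = 2 - \sqrt{N} \left(2 + N\right)$)
$R{\left(-1 \right)} 0 \left(-5\right) \left(-21 - 77\right) = \left(2 - \left(-1\right)^{\frac{3}{2}} - 2 \sqrt{-1}\right) 0 \left(-5\right) \left(-21 - 77\right) = \left(2 - - i - 2 i\right) 0 \left(-98\right) = \left(2 + i - 2 i\right) 0 \left(-98\right) = \left(2 - i\right) 0 \left(-98\right) = 0 \left(-98\right) = 0$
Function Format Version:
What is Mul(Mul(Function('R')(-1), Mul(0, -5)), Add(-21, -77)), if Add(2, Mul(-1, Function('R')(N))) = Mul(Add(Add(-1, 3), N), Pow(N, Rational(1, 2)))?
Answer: 0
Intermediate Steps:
Function('R')(N) = Add(2, Mul(-1, Pow(N, Rational(1, 2)), Add(2, N))) (Function('R')(N) = Add(2, Mul(-1, Mul(Add(Add(-1, 3), N), Pow(N, Rational(1, 2))))) = Add(2, Mul(-1, Mul(Add(2, N), Pow(N, Rational(1, 2))))) = Add(2, Mul(-1, Mul(Pow(N, Rational(1, 2)), Add(2, N)))) = Add(2, Mul(-1, Pow(N, Rational(1, 2)), Add(2, N))))
Mul(Mul(Function('R')(-1), Mul(0, -5)), Add(-21, -77)) = Mul(Mul(Add(2, Mul(-1, Pow(-1, Rational(3, 2))), Mul(-2, Pow(-1, Rational(1, 2)))), Mul(0, -5)), Add(-21, -77)) = Mul(Mul(Add(2, Mul(-1, Mul(-1, I)), Mul(-2, I)), 0), -98) = Mul(Mul(Add(2, I, Mul(-2, I)), 0), -98) = Mul(Mul(Add(2, Mul(-1, I)), 0), -98) = Mul(0, -98) = 0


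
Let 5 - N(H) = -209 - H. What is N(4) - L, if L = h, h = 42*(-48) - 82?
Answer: 2316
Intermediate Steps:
N(H) = 214 + H (N(H) = 5 - (-209 - H) = 5 + (209 + H) = 214 + H)
h = -2098 (h = -2016 - 82 = -2098)
L = -2098
N(4) - L = (214 + 4) - 1*(-2098) = 218 + 2098 = 2316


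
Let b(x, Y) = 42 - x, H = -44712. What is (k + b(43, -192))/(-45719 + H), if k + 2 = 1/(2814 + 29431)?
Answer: 8794/265086145 ≈ 3.3174e-5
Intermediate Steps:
k = -64489/32245 (k = -2 + 1/(2814 + 29431) = -2 + 1/32245 = -64489/32245 ≈ -2.0000)
(k + b(43, -192))/(-45719 + H) = (-64489/32245 + (42 - 1*43))/(-45719 - 44712) = (-64489/32245 + (42 - 43))/(-90431) = (-64489/32245 - 1)*(-1/90431) = -96734/32245*(-1/90431) = 8794/265086145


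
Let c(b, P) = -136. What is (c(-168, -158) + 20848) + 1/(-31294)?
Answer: 648161327/31294 ≈ 20712.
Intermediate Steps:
(c(-168, -158) + 20848) + 1/(-31294) = (-136 + 20848) + 1/(-31294) = 20712 - 1/31294 = 648161327/31294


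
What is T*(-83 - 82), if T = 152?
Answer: -25080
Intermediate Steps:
T*(-83 - 82) = 152*(-83 - 82) = 152*(-165) = -25080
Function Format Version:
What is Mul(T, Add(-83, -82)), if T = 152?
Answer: -25080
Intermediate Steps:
Mul(T, Add(-83, -82)) = Mul(152, Add(-83, -82)) = Mul(152, -165) = -25080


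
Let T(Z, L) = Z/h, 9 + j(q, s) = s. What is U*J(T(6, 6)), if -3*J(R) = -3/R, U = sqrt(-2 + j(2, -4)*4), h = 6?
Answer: 3*I*sqrt(6) ≈ 7.3485*I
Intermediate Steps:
j(q, s) = -9 + s
T(Z, L) = Z/6
U = 3*I*sqrt(6) (U = sqrt(-2 + (-9 - 4)*4) = sqrt(-2 - 13*4) = sqrt(-2 - 52) = sqrt(-54) = 3*I*sqrt(6) ≈ 7.3485*I)
J(R) = 1/R (J(R) = -(-1)/R = 1/R)
U*J(T(6, 6)) = (3*I*sqrt(6))/(((1/6)*6)) = (3*I*sqrt(6))/1 = (3*I*sqrt(6))*1 = 3*I*sqrt(6)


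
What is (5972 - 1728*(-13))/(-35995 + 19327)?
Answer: -7109/4167 ≈ -1.7060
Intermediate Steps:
(5972 - 1728*(-13))/(-35995 + 19327) = (5972 + 22464)/(-16668) = 28436*(-1/16668) = -7109/4167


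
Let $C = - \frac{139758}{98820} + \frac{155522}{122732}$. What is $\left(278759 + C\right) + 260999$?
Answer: $\frac{2235787677068}{4142205} \approx 5.3976 \cdot 10^{5}$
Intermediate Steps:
$C = - \frac{609322}{4142205}$ ($C = \left(-139758\right) \frac{1}{98820} + 155522 \cdot \frac{1}{122732} = - \frac{23293}{16470} + \frac{77761}{61366} = - \frac{609322}{4142205} \approx -0.1471$)
$\left(278759 + C\right) + 260999 = \left(278759 - \frac{609322}{4142205}\right) + 260999 = \frac{1154676314273}{4142205} + 260999 = \frac{2235787677068}{4142205}$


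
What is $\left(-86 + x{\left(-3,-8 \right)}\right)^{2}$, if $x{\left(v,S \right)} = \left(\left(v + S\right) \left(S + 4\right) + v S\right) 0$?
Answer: $7396$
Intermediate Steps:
$x{\left(v,S \right)} = 0$ ($x{\left(v,S \right)} = \left(\left(S + v\right) \left(4 + S\right) + S v\right) 0 = \left(\left(4 + S\right) \left(S + v\right) + S v\right) 0 = \left(S v + \left(4 + S\right) \left(S + v\right)\right) 0 = 0$)
$\left(-86 + x{\left(-3,-8 \right)}\right)^{2} = \left(-86 + 0\right)^{2} = \left(-86\right)^{2} = 7396$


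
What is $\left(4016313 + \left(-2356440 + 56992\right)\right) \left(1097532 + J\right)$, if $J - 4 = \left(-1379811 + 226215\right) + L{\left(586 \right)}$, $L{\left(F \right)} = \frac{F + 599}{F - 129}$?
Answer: $- \frac{43983051033275}{457} \approx -9.6243 \cdot 10^{10}$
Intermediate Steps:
$L{\left(F \right)} = \frac{599 + F}{-129 + F}$
$J = - \frac{527190359}{457}$ ($J = 4 + \left(\left(-1379811 + 226215\right) + \frac{599 + 586}{-129 + 586}\right) = 4 - \left(1153596 - \frac{1}{457} \cdot 1185\right) = 4 + \left(-1153596 + \frac{1}{457} \cdot 1185\right) = 4 + \left(-1153596 + \frac{1185}{457}\right) = 4 - \frac{527192187}{457} = - \frac{527190359}{457} \approx -1.1536 \cdot 10^{6}$)
$\left(4016313 + \left(-2356440 + 56992\right)\right) \left(1097532 + J\right) = \left(4016313 + \left(-2356440 + 56992\right)\right) \left(1097532 - \frac{527190359}{457}\right) = \left(4016313 - 2299448\right) \left(- \frac{25618235}{457}\right) = 1716865 \left(- \frac{25618235}{457}\right) = - \frac{43983051033275}{457}$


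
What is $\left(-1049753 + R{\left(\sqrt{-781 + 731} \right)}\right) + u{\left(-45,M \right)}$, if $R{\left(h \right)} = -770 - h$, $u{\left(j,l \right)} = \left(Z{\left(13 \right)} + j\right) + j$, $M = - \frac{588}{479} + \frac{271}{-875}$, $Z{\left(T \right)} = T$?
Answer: $-1050600 - 5 i \sqrt{2} \approx -1.0506 \cdot 10^{6} - 7.0711 i$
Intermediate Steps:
$M = - \frac{644309}{419125}$ ($M = \left(-588\right) \frac{1}{479} + 271 \left(- \frac{1}{875}\right) = - \frac{588}{479} - \frac{271}{875} = - \frac{644309}{419125} \approx -1.5373$)
$u{\left(j,l \right)} = 13 + 2 j$ ($u{\left(j,l \right)} = \left(13 + j\right) + j = 13 + 2 j$)
$\left(-1049753 + R{\left(\sqrt{-781 + 731} \right)}\right) + u{\left(-45,M \right)} = \left(-1049753 - \left(770 + \sqrt{-781 + 731}\right)\right) + \left(13 + 2 \left(-45\right)\right) = \left(-1049753 - \left(770 + \sqrt{-50}\right)\right) + \left(13 - 90\right) = \left(-1049753 - \left(770 + 5 i \sqrt{2}\right)\right) - 77 = \left(-1050523 - 5 i \sqrt{2}\right) - 77 = -1050600 - 5 i \sqrt{2}$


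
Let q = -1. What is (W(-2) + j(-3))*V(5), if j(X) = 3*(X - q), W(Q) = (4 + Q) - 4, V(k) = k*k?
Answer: -200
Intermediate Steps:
V(k) = k**2
W(Q) = Q
j(X) = 3 + 3*X (j(X) = 3*(X - 1*(-1)) = 3*(X + 1) = 3*(1 + X) = 3 + 3*X)
(W(-2) + j(-3))*V(5) = (-2 + (3 + 3*(-3)))*5**2 = (-2 + (3 - 9))*25 = (-2 - 6)*25 = -8*25 = -200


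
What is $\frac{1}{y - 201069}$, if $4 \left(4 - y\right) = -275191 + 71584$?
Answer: $- \frac{4}{600653} \approx -6.6594 \cdot 10^{-6}$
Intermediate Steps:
$y = \frac{203623}{4}$ ($y = 4 - \frac{-275191 + 71584}{4} = 4 - - \frac{203607}{4} = 4 + \frac{203607}{4} = \frac{203623}{4} \approx 50906.0$)
$\frac{1}{y - 201069} = \frac{1}{\frac{203623}{4} - 201069} = \frac{1}{- \frac{600653}{4}} = - \frac{4}{600653}$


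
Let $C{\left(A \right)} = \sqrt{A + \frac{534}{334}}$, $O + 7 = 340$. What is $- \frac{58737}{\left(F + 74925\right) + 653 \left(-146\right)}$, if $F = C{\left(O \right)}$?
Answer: $\frac{200232729627}{69587269145} + \frac{58737 \sqrt{9331626}}{69587269145} \approx 2.88$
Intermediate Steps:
$O = 333$ ($O = -7 + 340 = 333$)
$C{\left(A \right)} = \sqrt{\frac{267}{167} + A}$ ($C{\left(A \right)} = \sqrt{A + 534 \cdot \frac{1}{334}} = \sqrt{A + \frac{267}{167}} = \sqrt{\frac{267}{167} + A}$)
$F = \frac{\sqrt{9331626}}{167}$ ($F = \frac{\sqrt{44589 + 27889 \cdot 333}}{167} = \frac{\sqrt{44589 + 9287037}}{167} = \frac{\sqrt{9331626}}{167} \approx 18.292$)
$- \frac{58737}{\left(F + 74925\right) + 653 \left(-146\right)} = - \frac{58737}{\left(\frac{\sqrt{9331626}}{167} + 74925\right) + 653 \left(-146\right)} = - \frac{58737}{\left(74925 + \frac{\sqrt{9331626}}{167}\right) - 95338} = - \frac{58737}{-20413 + \frac{\sqrt{9331626}}{167}}$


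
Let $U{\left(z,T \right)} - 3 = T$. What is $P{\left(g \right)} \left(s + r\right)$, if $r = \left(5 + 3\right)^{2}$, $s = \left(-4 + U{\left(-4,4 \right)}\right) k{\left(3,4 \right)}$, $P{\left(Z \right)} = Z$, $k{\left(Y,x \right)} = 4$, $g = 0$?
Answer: $0$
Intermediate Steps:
$U{\left(z,T \right)} = 3 + T$
$s = 12$ ($s = \left(-4 + \left(3 + 4\right)\right) 4 = \left(-4 + 7\right) 4 = 3 \cdot 4 = 12$)
$r = 64$ ($r = 8^{2} = 64$)
$P{\left(g \right)} \left(s + r\right) = 0 \left(12 + 64\right) = 0 \cdot 76 = 0$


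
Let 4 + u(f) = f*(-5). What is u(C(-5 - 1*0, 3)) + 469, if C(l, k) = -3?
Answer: 480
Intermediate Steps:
u(f) = -4 - 5*f (u(f) = -4 + f*(-5) = -4 - 5*f)
u(C(-5 - 1*0, 3)) + 469 = (-4 - 5*(-3)) + 469 = (-4 + 15) + 469 = 11 + 469 = 480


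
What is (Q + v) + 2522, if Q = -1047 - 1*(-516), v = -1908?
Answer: 83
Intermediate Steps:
Q = -531 (Q = -1047 + 516 = -531)
(Q + v) + 2522 = (-531 - 1908) + 2522 = -2439 + 2522 = 83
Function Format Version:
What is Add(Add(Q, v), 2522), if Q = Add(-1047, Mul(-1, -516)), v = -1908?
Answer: 83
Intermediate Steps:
Q = -531 (Q = Add(-1047, 516) = -531)
Add(Add(Q, v), 2522) = Add(Add(-531, -1908), 2522) = Add(-2439, 2522) = 83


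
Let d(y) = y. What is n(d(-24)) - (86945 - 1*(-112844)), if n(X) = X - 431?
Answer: -200244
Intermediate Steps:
n(X) = -431 + X
n(d(-24)) - (86945 - 1*(-112844)) = (-431 - 24) - (86945 - 1*(-112844)) = -455 - (86945 + 112844) = -455 - 1*199789 = -455 - 199789 = -200244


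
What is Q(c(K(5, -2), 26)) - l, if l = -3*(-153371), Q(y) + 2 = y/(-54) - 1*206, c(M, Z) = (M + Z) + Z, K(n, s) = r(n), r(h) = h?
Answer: -8285797/18 ≈ -4.6032e+5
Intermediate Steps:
K(n, s) = n
c(M, Z) = M + 2*Z
Q(y) = -208 - y/54 (Q(y) = -2 + (y/(-54) - 1*206) = -2 + (y*(-1/54) - 206) = -2 + (-y/54 - 206) = -2 + (-206 - y/54) = -208 - y/54)
l = 460113
Q(c(K(5, -2), 26)) - l = (-208 - (5 + 2*26)/54) - 1*460113 = (-208 - (5 + 52)/54) - 460113 = (-208 - 1/54*57) - 460113 = (-208 - 19/18) - 460113 = -3763/18 - 460113 = -8285797/18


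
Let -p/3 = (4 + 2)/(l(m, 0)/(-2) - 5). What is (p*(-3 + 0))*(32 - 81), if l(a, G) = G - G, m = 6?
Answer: 2646/5 ≈ 529.20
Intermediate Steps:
l(a, G) = 0
p = 18/5 (p = -3*(4 + 2)/(0/(-2) - 5) = -18/(0*(-½) - 5) = -18/(0 - 5) = -18/(-5) = -18*(-1)/5 = -3*(-6/5) = 18/5 ≈ 3.6000)
(p*(-3 + 0))*(32 - 81) = (18*(-3 + 0)/5)*(32 - 81) = ((18/5)*(-3))*(-49) = -54/5*(-49) = 2646/5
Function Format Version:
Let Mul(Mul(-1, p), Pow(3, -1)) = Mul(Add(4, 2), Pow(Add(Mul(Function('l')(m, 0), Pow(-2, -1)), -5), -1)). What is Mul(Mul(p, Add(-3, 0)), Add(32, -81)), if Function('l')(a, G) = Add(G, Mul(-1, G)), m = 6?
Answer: Rational(2646, 5) ≈ 529.20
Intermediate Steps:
Function('l')(a, G) = 0
p = Rational(18, 5) (p = Mul(-3, Mul(Add(4, 2), Pow(Add(Mul(0, Pow(-2, -1)), -5), -1))) = Mul(-3, Mul(6, Pow(Add(Mul(0, Rational(-1, 2)), -5), -1))) = Mul(-3, Mul(6, Pow(Add(0, -5), -1))) = Mul(-3, Mul(6, Pow(-5, -1))) = Mul(-3, Mul(6, Rational(-1, 5))) = Mul(-3, Rational(-6, 5)) = Rational(18, 5) ≈ 3.6000)
Mul(Mul(p, Add(-3, 0)), Add(32, -81)) = Mul(Mul(Rational(18, 5), Add(-3, 0)), Add(32, -81)) = Mul(Mul(Rational(18, 5), -3), -49) = Mul(Rational(-54, 5), -49) = Rational(2646, 5)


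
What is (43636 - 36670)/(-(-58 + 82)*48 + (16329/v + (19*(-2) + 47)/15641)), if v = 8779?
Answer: -159419625579/26321388938 ≈ -6.0567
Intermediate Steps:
(43636 - 36670)/(-(-58 + 82)*48 + (16329/v + (19*(-2) + 47)/15641)) = (43636 - 36670)/(-(-58 + 82)*48 + (16329/8779 + (19*(-2) + 47)/15641)) = 6966/(-24*48 + (16329*(1/8779) + (-38 + 47)*(1/15641))) = 6966/(-1*1152 + (16329/8779 + 9*(1/15641))) = 6966/(-1152 + (16329/8779 + 9/15641)) = 6966/(-1152 + 255480900/137312339) = 6966/(-157928333628/137312339) = 6966*(-137312339/157928333628) = -159419625579/26321388938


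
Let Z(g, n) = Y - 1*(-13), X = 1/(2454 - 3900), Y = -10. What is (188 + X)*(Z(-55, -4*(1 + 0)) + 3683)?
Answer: 501014021/723 ≈ 6.9297e+5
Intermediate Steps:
X = -1/1446 (X = 1/(-1446) = -1/1446 ≈ -0.00069156)
Z(g, n) = 3 (Z(g, n) = -10 - 1*(-13) = -10 + 13 = 3)
(188 + X)*(Z(-55, -4*(1 + 0)) + 3683) = (188 - 1/1446)*(3 + 3683) = (271847/1446)*3686 = 501014021/723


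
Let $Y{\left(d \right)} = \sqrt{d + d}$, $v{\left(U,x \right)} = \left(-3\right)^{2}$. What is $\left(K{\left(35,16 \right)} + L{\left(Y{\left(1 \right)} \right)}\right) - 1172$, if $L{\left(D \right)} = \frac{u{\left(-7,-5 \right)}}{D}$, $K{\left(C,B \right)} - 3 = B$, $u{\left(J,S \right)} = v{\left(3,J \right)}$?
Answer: $-1153 + \frac{9 \sqrt{2}}{2} \approx -1146.6$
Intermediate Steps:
$v{\left(U,x \right)} = 9$
$u{\left(J,S \right)} = 9$
$K{\left(C,B \right)} = 3 + B$
$Y{\left(d \right)} = \sqrt{2} \sqrt{d}$ ($Y{\left(d \right)} = \sqrt{2 d} = \sqrt{2} \sqrt{d}$)
$L{\left(D \right)} = \frac{9}{D}$
$\left(K{\left(35,16 \right)} + L{\left(Y{\left(1 \right)} \right)}\right) - 1172 = \left(\left(3 + 16\right) + \frac{9}{\sqrt{2} \sqrt{1}}\right) - 1172 = \left(19 + \frac{9}{\sqrt{2} \cdot 1}\right) - 1172 = \left(19 + \frac{9}{\sqrt{2}}\right) - 1172 = \left(19 + 9 \frac{\sqrt{2}}{2}\right) - 1172 = \left(19 + \frac{9 \sqrt{2}}{2}\right) - 1172 = -1153 + \frac{9 \sqrt{2}}{2}$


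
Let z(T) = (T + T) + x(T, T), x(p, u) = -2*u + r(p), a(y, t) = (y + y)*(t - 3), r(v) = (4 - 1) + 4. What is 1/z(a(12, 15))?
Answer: 1/7 ≈ 0.14286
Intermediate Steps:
r(v) = 7 (r(v) = 3 + 4 = 7)
a(y, t) = 2*y*(-3 + t) (a(y, t) = (2*y)*(-3 + t) = 2*y*(-3 + t))
x(p, u) = 7 - 2*u (x(p, u) = -2*u + 7 = 7 - 2*u)
z(T) = 7 (z(T) = (T + T) + (7 - 2*T) = 2*T + (7 - 2*T) = 7)
1/z(a(12, 15)) = 1/7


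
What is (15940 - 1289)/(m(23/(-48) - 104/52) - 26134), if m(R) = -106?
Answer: -14651/26240 ≈ -0.55835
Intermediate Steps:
(15940 - 1289)/(m(23/(-48) - 104/52) - 26134) = (15940 - 1289)/(-106 - 26134) = 14651/(-26240) = 14651*(-1/26240) = -14651/26240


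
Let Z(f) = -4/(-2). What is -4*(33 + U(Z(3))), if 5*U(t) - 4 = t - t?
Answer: -676/5 ≈ -135.20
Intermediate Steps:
Z(f) = 2 (Z(f) = -4*(-½) = 2)
U(t) = ⅘ (U(t) = ⅘ + (t - t)/5 = ⅘ + (⅕)*0 = ⅘ + 0 = ⅘)
-4*(33 + U(Z(3))) = -4*(33 + ⅘) = -4*169/5 = -676/5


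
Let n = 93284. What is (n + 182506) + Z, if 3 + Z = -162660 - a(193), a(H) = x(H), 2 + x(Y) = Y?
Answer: 112936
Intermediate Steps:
x(Y) = -2 + Y
a(H) = -2 + H
Z = -162854 (Z = -3 + (-162660 - (-2 + 193)) = -3 + (-162660 - 1*191) = -3 + (-162660 - 191) = -3 - 162851 = -162854)
(n + 182506) + Z = (93284 + 182506) - 162854 = 275790 - 162854 = 112936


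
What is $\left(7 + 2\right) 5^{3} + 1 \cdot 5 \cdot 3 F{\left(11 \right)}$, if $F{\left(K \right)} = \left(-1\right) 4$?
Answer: $1065$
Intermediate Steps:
$F{\left(K \right)} = -4$
$\left(7 + 2\right) 5^{3} + 1 \cdot 5 \cdot 3 F{\left(11 \right)} = \left(7 + 2\right) 5^{3} + 1 \cdot 5 \cdot 3 \left(-4\right) = 9 \cdot 125 + 5 \cdot 3 \left(-4\right) = 1125 + 15 \left(-4\right) = 1125 - 60 = 1065$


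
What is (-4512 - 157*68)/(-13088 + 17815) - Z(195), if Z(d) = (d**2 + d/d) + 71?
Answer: -180099707/4727 ≈ -38100.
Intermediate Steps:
Z(d) = 72 + d**2 (Z(d) = (d**2 + 1) + 71 = (1 + d**2) + 71 = 72 + d**2)
(-4512 - 157*68)/(-13088 + 17815) - Z(195) = (-4512 - 157*68)/(-13088 + 17815) - (72 + 195**2) = (-4512 - 10676)/4727 - (72 + 38025) = -15188*1/4727 - 1*38097 = -15188/4727 - 38097 = -180099707/4727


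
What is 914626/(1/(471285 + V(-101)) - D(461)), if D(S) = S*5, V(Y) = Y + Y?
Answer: -215432379979/542923157 ≈ -396.80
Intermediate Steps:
V(Y) = 2*Y
D(S) = 5*S
914626/(1/(471285 + V(-101)) - D(461)) = 914626/(1/(471285 + 2*(-101)) - 5*461) = 914626/(1/(471285 - 202) - 1*2305) = 914626/(1/471083 - 2305) = 914626/(-1085846314/471083) = 914626*(-471083/1085846314) = -215432379979/542923157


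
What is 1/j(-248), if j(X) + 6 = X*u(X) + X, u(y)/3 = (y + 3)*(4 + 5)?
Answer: 1/1640266 ≈ 6.0966e-7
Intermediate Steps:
u(y) = 81 + 27*y (u(y) = 3*((y + 3)*(4 + 5)) = 3*((3 + y)*9) = 3*(27 + 9*y) = 81 + 27*y)
j(X) = -6 + X + X*(81 + 27*X) (j(X) = -6 + (X*(81 + 27*X) + X) = -6 + (X + X*(81 + 27*X)) = -6 + X + X*(81 + 27*X))
1/j(-248) = 1/(-6 - 248 + 27*(-248)*(3 - 248)) = 1/(-6 - 248 + 27*(-248)*(-245)) = 1/(-6 - 248 + 1640520) = 1/1640266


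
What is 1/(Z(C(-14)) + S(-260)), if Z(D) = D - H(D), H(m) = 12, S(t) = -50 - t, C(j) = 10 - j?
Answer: 1/222 ≈ 0.0045045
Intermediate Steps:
Z(D) = -12 + D (Z(D) = D - 1*12 = D - 12 = -12 + D)
1/(Z(C(-14)) + S(-260)) = 1/((-12 + (10 - 1*(-14))) + (-50 - 1*(-260))) = 1/((-12 + (10 + 14)) + (-50 + 260)) = 1/((-12 + 24) + 210) = 1/(12 + 210) = 1/222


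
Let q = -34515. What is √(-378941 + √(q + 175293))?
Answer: √(-378941 + 9*√1738) ≈ 615.28*I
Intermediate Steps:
√(-378941 + √(q + 175293)) = √(-378941 + √(-34515 + 175293)) = √(-378941 + √140778) = √(-378941 + 9*√1738)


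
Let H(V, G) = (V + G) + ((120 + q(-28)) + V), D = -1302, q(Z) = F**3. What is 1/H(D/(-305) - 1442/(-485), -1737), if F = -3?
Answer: -29585/48209228 ≈ -0.00061368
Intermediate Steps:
q(Z) = -27 (q(Z) = (-3)**3 = -27)
H(V, G) = 93 + G + 2*V (H(V, G) = (V + G) + ((120 - 27) + V) = (G + V) + (93 + V) = 93 + G + 2*V)
1/H(D/(-305) - 1442/(-485), -1737) = 1/(93 - 1737 + 2*(-1302/(-305) - 1442/(-485))) = 1/(93 - 1737 + 2*(-1302*(-1/305) - 1442*(-1/485))) = 1/(93 - 1737 + 2*(1302/305 + 1442/485)) = 1/(93 - 1737 + 2*(214256/29585)) = 1/(93 - 1737 + 428512/29585) = 1/(-48209228/29585) = -29585/48209228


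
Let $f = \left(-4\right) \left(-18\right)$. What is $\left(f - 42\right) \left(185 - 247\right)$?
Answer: $-1860$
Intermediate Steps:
$f = 72$
$\left(f - 42\right) \left(185 - 247\right) = \left(72 - 42\right) \left(185 - 247\right) = 30 \left(-62\right) = -1860$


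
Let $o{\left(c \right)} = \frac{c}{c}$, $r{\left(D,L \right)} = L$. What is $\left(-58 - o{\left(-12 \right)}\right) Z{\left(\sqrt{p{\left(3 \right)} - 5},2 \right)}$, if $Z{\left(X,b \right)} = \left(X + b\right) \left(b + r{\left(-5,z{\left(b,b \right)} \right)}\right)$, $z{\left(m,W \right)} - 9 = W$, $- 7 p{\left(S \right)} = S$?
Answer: $-1534 - \frac{767 i \sqrt{266}}{7} \approx -1534.0 - 1787.1 i$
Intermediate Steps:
$p{\left(S \right)} = - \frac{S}{7}$
$z{\left(m,W \right)} = 9 + W$
$o{\left(c \right)} = 1$
$Z{\left(X,b \right)} = \left(9 + 2 b\right) \left(X + b\right)$ ($Z{\left(X,b \right)} = \left(X + b\right) \left(b + \left(9 + b\right)\right) = \left(X + b\right) \left(9 + 2 b\right) = \left(9 + 2 b\right) \left(X + b\right)$)
$\left(-58 - o{\left(-12 \right)}\right) Z{\left(\sqrt{p{\left(3 \right)} - 5},2 \right)} = \left(-58 - 1\right) \left(2^{2} + \sqrt{\left(- \frac{1}{7}\right) 3 - 5} \cdot 2 + \sqrt{\left(- \frac{1}{7}\right) 3 - 5} \left(9 + 2\right) + 2 \left(9 + 2\right)\right) = \left(-58 - 1\right) \left(4 + \sqrt{- \frac{3}{7} - 5} \cdot 2 + \sqrt{- \frac{3}{7} - 5} \cdot 11 + 2 \cdot 11\right) = - 59 \left(4 + \sqrt{- \frac{38}{7}} \cdot 2 + \sqrt{- \frac{38}{7}} \cdot 11 + 22\right) = - 59 \left(4 + \frac{i \sqrt{266}}{7} \cdot 2 + \frac{i \sqrt{266}}{7} \cdot 11 + 22\right) = - 59 \left(4 + \frac{2 i \sqrt{266}}{7} + \frac{11 i \sqrt{266}}{7} + 22\right) = - 59 \left(26 + \frac{13 i \sqrt{266}}{7}\right) = -1534 - \frac{767 i \sqrt{266}}{7}$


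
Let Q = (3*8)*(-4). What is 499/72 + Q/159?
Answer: 24143/3816 ≈ 6.3268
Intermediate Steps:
Q = -96 (Q = 24*(-4) = -96)
499/72 + Q/159 = 499/72 - 96/159 = 499*(1/72) - 96*1/159 = 499/72 - 32/53 = 24143/3816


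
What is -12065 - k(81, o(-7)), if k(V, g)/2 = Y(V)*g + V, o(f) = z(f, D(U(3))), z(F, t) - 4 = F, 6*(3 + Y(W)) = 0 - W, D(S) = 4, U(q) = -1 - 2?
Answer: -12326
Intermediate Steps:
U(q) = -3
Y(W) = -3 - W/6 (Y(W) = -3 + (0 - W)/6 = -3 + (-W)/6 = -3 - W/6)
z(F, t) = 4 + F
o(f) = 4 + f
k(V, g) = 2*V + 2*g*(-3 - V/6) (k(V, g) = 2*((-3 - V/6)*g + V) = 2*(g*(-3 - V/6) + V) = 2*(V + g*(-3 - V/6)) = 2*V + 2*g*(-3 - V/6))
-12065 - k(81, o(-7)) = -12065 - (2*81 - (4 - 7)*(18 + 81)/3) = -12065 - (162 - ⅓*(-3)*99) = -12065 - (162 + 99) = -12065 - 1*261 = -12065 - 261 = -12326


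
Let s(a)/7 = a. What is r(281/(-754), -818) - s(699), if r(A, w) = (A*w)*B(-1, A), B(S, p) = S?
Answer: -1959590/377 ≈ -5197.9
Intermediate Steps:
s(a) = 7*a
r(A, w) = -A*w (r(A, w) = (A*w)*(-1) = -A*w)
r(281/(-754), -818) - s(699) = -1*281/(-754)*(-818) - 7*699 = -1*281*(-1/754)*(-818) - 1*4893 = -1*(-281/754)*(-818) - 4893 = -114929/377 - 4893 = -1959590/377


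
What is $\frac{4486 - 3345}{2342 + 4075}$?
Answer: $\frac{1141}{6417} \approx 0.17781$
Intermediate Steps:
$\frac{4486 - 3345}{2342 + 4075} = \frac{4486 - 3345}{6417} = 1141 \cdot \frac{1}{6417} = \frac{1141}{6417}$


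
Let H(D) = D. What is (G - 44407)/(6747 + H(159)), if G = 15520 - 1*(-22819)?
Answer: -3034/3453 ≈ -0.87866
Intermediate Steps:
G = 38339 (G = 15520 + 22819 = 38339)
(G - 44407)/(6747 + H(159)) = (38339 - 44407)/(6747 + 159) = -6068/6906 = -6068*1/6906 = -3034/3453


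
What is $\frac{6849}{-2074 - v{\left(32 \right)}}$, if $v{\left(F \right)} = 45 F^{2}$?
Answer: $- \frac{6849}{48154} \approx -0.14223$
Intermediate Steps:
$\frac{6849}{-2074 - v{\left(32 \right)}} = \frac{6849}{-2074 - 45 \cdot 32^{2}} = \frac{6849}{-2074 - 45 \cdot 1024} = \frac{6849}{-2074 - 46080} = \frac{6849}{-48154} = 6849 \left(- \frac{1}{48154}\right) = - \frac{6849}{48154}$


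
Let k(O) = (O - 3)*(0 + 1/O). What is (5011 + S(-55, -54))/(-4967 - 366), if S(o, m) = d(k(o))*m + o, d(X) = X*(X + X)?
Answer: -14628588/16132325 ≈ -0.90679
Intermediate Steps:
k(O) = (-3 + O)/O
d(X) = 2*X² (d(X) = X*(2*X) = 2*X²)
S(o, m) = o + 2*m*(-3 + o)²/o² (S(o, m) = (2*((-3 + o)/o)²)*m + o = (2*((-3 + o)²/o²))*m + o = (2*(-3 + o)²/o²)*m + o = 2*m*(-3 + o)²/o² + o = o + 2*m*(-3 + o)²/o²)
(5011 + S(-55, -54))/(-4967 - 366) = (5011 + (-55 + 2*(-54)*(-3 - 55)²/(-55)²))/(-4967 - 366) = (5011 + (-55 + 2*(-54)*(1/3025)*(-58)²))/(-5333) = (5011 + (-55 + 2*(-54)*(1/3025)*3364))*(-1/5333) = (5011 + (-55 - 363312/3025))*(-1/5333) = (5011 - 529687/3025)*(-1/5333) = (14628588/3025)*(-1/5333) = -14628588/16132325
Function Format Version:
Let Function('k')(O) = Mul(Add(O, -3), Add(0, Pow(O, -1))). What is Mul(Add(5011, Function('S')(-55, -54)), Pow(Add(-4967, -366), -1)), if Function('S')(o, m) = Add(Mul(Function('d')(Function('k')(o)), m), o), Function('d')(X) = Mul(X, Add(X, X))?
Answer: Rational(-14628588, 16132325) ≈ -0.90679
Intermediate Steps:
Function('k')(O) = Mul(Pow(O, -1), Add(-3, O)) (Function('k')(O) = Mul(Add(-3, O), Pow(O, -1)) = Mul(Pow(O, -1), Add(-3, O)))
Function('d')(X) = Mul(2, Pow(X, 2)) (Function('d')(X) = Mul(X, Mul(2, X)) = Mul(2, Pow(X, 2)))
Function('S')(o, m) = Add(o, Mul(2, m, Pow(o, -2), Pow(Add(-3, o), 2))) (Function('S')(o, m) = Add(Mul(Mul(2, Pow(Mul(Pow(o, -1), Add(-3, o)), 2)), m), o) = Add(Mul(Mul(2, Mul(Pow(o, -2), Pow(Add(-3, o), 2))), m), o) = Add(Mul(Mul(2, Pow(o, -2), Pow(Add(-3, o), 2)), m), o) = Add(Mul(2, m, Pow(o, -2), Pow(Add(-3, o), 2)), o) = Add(o, Mul(2, m, Pow(o, -2), Pow(Add(-3, o), 2))))
Mul(Add(5011, Function('S')(-55, -54)), Pow(Add(-4967, -366), -1)) = Mul(Add(5011, Add(-55, Mul(2, -54, Pow(-55, -2), Pow(Add(-3, -55), 2)))), Pow(Add(-4967, -366), -1)) = Mul(Add(5011, Add(-55, Mul(2, -54, Rational(1, 3025), Pow(-58, 2)))), Pow(-5333, -1)) = Mul(Add(5011, Add(-55, Mul(2, -54, Rational(1, 3025), 3364))), Rational(-1, 5333)) = Mul(Add(5011, Add(-55, Rational(-363312, 3025))), Rational(-1, 5333)) = Mul(Add(5011, Rational(-529687, 3025)), Rational(-1, 5333)) = Mul(Rational(14628588, 3025), Rational(-1, 5333)) = Rational(-14628588, 16132325)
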